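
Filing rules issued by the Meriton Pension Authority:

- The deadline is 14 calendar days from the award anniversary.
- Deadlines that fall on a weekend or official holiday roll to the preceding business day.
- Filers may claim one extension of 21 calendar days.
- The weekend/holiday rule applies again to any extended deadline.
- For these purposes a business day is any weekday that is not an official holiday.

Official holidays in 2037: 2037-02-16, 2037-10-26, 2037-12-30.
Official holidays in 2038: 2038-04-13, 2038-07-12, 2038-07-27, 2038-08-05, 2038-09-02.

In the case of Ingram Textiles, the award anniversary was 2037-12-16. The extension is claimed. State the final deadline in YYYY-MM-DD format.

14 calendar days after 2037-12-16 is 2037-12-30.
2037-12-30 falls on a listed holiday. Rolling to the preceding business day gives 2037-12-29, a Tuesday.
Applying the 21-calendar-day extension: 2037-12-29 + 21 days = 2038-01-19.
2038-01-19 falls on a Tuesday, which is a business day, so no adjustment is needed.
Deadline: 2038-01-19.

2038-01-19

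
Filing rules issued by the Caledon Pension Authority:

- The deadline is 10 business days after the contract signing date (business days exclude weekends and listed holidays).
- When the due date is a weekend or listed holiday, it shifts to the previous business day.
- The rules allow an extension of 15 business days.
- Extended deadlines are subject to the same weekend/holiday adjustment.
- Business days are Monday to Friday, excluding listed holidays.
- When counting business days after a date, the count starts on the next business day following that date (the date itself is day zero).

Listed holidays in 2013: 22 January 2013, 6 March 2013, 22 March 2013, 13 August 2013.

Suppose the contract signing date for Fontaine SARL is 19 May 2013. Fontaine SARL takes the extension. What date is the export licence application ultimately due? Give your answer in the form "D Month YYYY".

Starting the day after 19 May 2013 and counting 10 business days lands on 31 May 2013.
31 May 2013 (Friday) is already a business day.
The 15-business-day extension runs from 31 May 2013 to 21 June 2013.
21 June 2013 (Friday) is already a business day.
Final deadline: 21 June 2013.

21 June 2013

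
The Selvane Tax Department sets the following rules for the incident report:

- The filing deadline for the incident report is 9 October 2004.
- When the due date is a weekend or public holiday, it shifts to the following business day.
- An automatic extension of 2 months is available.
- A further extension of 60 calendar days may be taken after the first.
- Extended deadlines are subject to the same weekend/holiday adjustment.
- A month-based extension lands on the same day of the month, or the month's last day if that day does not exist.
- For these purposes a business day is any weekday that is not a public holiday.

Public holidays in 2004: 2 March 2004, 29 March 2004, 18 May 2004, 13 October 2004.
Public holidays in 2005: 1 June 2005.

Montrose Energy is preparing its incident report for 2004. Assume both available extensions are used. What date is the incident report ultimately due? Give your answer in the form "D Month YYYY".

Start from the fixed due date, 9 October 2004.
9 October 2004 is a Saturday; the next business day is 11 October 2004 (Monday).
The 2 months extension carries 11 October 2004 to 11 December 2004.
11 December 2004 falls on a Saturday. Rolling to the next business day gives 13 December 2004, a Monday.
The 60-calendar-day extension moves the deadline from 13 December 2004 to 11 February 2005.
Since 11 February 2005 is a Friday and not a holiday, the date is unchanged.
The final due date is 11 February 2005.

11 February 2005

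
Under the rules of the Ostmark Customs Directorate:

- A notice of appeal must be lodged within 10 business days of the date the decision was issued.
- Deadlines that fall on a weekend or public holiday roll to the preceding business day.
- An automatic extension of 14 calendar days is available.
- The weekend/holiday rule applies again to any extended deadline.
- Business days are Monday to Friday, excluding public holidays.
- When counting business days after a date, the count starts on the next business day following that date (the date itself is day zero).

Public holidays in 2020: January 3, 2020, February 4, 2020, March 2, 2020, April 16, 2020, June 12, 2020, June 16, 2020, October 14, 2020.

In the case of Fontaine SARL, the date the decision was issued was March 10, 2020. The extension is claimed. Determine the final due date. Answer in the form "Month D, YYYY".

10 business days after March 10, 2020, excluding weekends and holidays, is March 24, 2020.
March 24, 2020 is a Tuesday and not a listed holiday, so it stands.
Applying the 14-calendar-day extension: March 24, 2020 + 14 days = April 7, 2020.
April 7, 2020 is a Tuesday and not a listed holiday, so it stands.
Final deadline: April 7, 2020.

April 7, 2020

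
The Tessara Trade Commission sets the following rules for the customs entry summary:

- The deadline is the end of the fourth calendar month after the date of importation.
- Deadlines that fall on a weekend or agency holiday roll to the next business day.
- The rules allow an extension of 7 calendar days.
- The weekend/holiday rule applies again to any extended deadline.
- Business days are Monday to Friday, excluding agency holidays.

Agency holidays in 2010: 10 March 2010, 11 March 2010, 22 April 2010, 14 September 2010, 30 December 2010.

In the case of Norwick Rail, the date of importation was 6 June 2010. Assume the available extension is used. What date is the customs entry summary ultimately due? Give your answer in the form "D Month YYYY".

4 months after 6 June 2010 falls in October 2010; the last day of that month is 31 October 2010.
31 October 2010 is a Sunday; the next business day is 1 November 2010 (Monday).
Applying the 7-calendar-day extension: 1 November 2010 + 7 days = 8 November 2010.
8 November 2010 (Monday) is already a business day.
So the filing is due 8 November 2010.

8 November 2010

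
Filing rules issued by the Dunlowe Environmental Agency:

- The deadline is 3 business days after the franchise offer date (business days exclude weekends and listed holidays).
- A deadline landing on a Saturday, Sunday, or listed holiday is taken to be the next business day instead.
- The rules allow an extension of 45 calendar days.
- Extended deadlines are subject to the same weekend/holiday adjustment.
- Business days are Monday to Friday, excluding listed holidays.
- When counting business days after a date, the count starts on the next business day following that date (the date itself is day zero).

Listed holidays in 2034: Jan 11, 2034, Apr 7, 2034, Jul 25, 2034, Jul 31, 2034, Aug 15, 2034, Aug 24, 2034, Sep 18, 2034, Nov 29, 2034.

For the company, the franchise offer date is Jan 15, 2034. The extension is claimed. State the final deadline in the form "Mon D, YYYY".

Starting the day after Jan 15, 2034 and counting 3 business days lands on Jan 18, 2034.
Jan 18, 2034 falls on a Wednesday, which is a business day, so no adjustment is needed.
With the 45-day extension, Jan 18, 2034 becomes Mar 4, 2034.
Mar 4, 2034 is a Saturday, so it moves to the next business day, Mar 6, 2034 (Monday).
The final due date is Mar 6, 2034.

Mar 6, 2034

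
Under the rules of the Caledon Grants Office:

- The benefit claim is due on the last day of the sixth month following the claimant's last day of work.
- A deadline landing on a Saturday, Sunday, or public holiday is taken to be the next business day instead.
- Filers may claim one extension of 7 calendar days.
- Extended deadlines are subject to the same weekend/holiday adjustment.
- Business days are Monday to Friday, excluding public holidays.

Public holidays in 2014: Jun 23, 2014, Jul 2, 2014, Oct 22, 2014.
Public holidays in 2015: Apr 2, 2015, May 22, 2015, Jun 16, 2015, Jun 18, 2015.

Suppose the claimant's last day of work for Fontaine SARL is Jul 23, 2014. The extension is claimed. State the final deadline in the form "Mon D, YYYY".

6 months after Jul 23, 2014 is January 2015; that month ends on Jan 31, 2015.
Jan 31, 2015 falls on a Saturday. Rolling to the next business day gives Feb 2, 2015, a Monday.
The 7-calendar-day extension moves the deadline from Feb 2, 2015 to Feb 9, 2015.
Since Feb 9, 2015 is a Monday and not a holiday, the date is unchanged.
Deadline: Feb 9, 2015.

Feb 9, 2015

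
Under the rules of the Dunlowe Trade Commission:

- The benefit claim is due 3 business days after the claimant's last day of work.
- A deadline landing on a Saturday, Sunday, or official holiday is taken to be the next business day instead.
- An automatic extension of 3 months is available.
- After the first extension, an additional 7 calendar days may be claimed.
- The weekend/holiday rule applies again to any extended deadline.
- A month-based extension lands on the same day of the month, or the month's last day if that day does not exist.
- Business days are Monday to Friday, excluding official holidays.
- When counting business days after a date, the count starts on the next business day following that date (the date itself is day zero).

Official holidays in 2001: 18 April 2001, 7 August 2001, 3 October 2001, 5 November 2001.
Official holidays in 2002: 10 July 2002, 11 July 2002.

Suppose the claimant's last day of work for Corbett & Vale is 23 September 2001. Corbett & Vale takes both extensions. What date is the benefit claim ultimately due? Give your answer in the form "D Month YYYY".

2 January 2002

3 business days after 23 September 2001, excluding weekends and holidays, is 26 September 2001.
26 September 2001 (Wednesday) is already a business day.
Add 3 months to 26 September 2001: 26 December 2001.
26 December 2001 is a Wednesday and not a listed holiday, so it stands.
Applying the 7-calendar-day extension: 26 December 2001 + 7 days = 2 January 2002.
Since 2 January 2002 is a Wednesday and not a holiday, the date is unchanged.
The final due date is 2 January 2002.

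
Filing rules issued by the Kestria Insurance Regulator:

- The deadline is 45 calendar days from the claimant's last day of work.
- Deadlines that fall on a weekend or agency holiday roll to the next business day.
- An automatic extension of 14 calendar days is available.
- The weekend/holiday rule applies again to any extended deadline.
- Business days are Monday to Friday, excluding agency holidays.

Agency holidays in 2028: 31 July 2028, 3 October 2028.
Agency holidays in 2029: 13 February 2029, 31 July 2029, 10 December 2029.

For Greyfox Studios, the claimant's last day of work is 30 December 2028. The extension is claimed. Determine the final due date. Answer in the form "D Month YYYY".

28 February 2029

45 calendar days after 30 December 2028 is 13 February 2029.
13 February 2029 falls on a listed holiday. Rolling to the next business day gives 14 February 2029, a Wednesday.
With the 14-day extension, 14 February 2029 becomes 28 February 2029.
28 February 2029 falls on a Wednesday, which is a business day, so no adjustment is needed.
So the filing is due 28 February 2029.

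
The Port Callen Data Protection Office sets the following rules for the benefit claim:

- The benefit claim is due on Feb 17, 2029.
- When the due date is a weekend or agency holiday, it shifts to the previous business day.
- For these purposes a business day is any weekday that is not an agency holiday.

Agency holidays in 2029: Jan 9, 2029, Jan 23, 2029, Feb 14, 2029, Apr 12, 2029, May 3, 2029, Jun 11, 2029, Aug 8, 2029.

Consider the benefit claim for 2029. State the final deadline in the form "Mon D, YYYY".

The statutory due date is Feb 17, 2029.
Feb 17, 2029 is a Saturday, so it moves to the preceding business day, Feb 16, 2029 (Friday).
Final deadline: Feb 16, 2029.

Feb 16, 2029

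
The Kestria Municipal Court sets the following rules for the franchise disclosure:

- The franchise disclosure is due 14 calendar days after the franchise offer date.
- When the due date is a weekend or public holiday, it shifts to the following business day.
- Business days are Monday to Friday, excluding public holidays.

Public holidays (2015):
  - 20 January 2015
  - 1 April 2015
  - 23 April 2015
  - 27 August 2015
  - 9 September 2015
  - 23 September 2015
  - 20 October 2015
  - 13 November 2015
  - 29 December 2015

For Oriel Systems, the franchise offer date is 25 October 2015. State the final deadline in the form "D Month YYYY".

14 calendar days after 25 October 2015 is 8 November 2015.
8 November 2015 is a Sunday; the next business day is 9 November 2015 (Monday).
Deadline: 9 November 2015.

9 November 2015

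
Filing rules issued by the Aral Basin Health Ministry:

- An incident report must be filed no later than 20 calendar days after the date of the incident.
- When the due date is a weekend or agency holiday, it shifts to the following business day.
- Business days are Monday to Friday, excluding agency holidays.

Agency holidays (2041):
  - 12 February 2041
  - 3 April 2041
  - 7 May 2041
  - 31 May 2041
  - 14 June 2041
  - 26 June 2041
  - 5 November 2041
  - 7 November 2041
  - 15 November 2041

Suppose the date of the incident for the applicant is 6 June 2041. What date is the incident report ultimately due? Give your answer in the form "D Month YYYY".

27 June 2041

Adding 20 calendar days to 6 June 2041 gives 26 June 2041.
26 June 2041 is a listed holiday; the next business day is 27 June 2041 (Thursday).
So the filing is due 27 June 2041.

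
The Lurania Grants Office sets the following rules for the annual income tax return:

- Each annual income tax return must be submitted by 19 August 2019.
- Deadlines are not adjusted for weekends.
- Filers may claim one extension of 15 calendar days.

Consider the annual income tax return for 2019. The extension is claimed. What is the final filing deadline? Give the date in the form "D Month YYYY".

3 September 2019

Start from the fixed due date, 19 August 2019.
19 August 2019 is a Monday; no weekend or holiday adjustment applies.
Applying the 15-calendar-day extension: 19 August 2019 + 15 days = 3 September 2019.
3 September 2019 is a Tuesday; no weekend or holiday adjustment applies.
Final deadline: 3 September 2019.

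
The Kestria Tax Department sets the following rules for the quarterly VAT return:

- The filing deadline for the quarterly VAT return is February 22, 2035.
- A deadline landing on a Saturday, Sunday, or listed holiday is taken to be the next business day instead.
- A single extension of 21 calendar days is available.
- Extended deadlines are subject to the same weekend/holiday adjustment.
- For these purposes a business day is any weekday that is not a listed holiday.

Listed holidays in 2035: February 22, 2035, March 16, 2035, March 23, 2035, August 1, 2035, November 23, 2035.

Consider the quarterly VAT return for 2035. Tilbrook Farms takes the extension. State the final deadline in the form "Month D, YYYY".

March 19, 2035

The stated deadline is February 22, 2035.
February 22, 2035 is a listed holiday; the next business day is February 23, 2035 (Friday).
Applying the 21-calendar-day extension: February 23, 2035 + 21 days = March 16, 2035.
March 16, 2035 is a listed holiday; the next business day is March 19, 2035 (Monday).
The final due date is March 19, 2035.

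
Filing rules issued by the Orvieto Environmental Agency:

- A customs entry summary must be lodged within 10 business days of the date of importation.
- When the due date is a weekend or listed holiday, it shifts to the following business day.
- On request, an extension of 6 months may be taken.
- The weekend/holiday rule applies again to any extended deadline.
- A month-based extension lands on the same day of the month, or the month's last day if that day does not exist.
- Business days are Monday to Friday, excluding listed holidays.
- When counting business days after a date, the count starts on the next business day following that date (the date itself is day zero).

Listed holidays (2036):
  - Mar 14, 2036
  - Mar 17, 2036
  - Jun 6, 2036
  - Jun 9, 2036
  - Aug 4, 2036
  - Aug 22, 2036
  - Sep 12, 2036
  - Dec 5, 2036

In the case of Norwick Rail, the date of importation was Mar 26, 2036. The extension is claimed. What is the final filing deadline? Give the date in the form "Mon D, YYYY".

Counting 10 business days after Mar 26, 2036 (skipping weekends and listed holidays) reaches Apr 9, 2036.
Apr 9, 2036 (Wednesday) is already a business day.
Add 6 months to Apr 9, 2036: Oct 9, 2036.
Oct 9, 2036 is a Thursday and not a listed holiday, so it stands.
Final deadline: Oct 9, 2036.

Oct 9, 2036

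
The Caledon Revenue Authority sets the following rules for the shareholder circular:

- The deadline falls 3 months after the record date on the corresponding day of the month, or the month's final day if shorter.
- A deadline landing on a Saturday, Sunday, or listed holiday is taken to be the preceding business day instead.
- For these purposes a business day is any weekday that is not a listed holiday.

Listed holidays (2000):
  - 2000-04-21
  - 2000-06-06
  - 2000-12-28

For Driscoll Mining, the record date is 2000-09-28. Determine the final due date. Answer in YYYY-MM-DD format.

2000-12-27

3 months after 2000-09-28, on the same day of the month, is 2000-12-28.
2000-12-28 is a listed holiday; the preceding business day is 2000-12-27 (Wednesday).
Final deadline: 2000-12-27.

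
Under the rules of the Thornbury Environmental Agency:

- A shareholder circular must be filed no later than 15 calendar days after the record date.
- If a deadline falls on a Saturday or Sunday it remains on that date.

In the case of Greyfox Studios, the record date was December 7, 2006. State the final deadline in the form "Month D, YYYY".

Trigger date December 7, 2006 + 15 calendar days = December 22, 2006.
No adjustment is made for weekends or holidays, so December 22, 2006 stands.
Deadline: December 22, 2006.

December 22, 2006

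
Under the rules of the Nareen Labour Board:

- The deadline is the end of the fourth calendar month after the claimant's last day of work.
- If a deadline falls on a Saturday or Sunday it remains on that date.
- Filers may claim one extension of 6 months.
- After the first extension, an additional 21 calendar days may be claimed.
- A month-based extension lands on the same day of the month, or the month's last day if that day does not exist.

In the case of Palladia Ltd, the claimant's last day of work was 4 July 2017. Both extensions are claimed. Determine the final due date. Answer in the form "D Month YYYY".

20 June 2018

4 months after 4 July 2017 falls in November 2017; the last day of that month is 30 November 2017.
No adjustment is made for weekends or holidays, so 30 November 2017 stands.
Add 6 months to 30 November 2017: 30 May 2018.
30 May 2018 is a Wednesday; no weekend or holiday adjustment applies.
The 21-calendar-day extension moves the deadline from 30 May 2018 to 20 June 2018.
No adjustment is made for weekends or holidays, so 20 June 2018 stands.
Deadline: 20 June 2018.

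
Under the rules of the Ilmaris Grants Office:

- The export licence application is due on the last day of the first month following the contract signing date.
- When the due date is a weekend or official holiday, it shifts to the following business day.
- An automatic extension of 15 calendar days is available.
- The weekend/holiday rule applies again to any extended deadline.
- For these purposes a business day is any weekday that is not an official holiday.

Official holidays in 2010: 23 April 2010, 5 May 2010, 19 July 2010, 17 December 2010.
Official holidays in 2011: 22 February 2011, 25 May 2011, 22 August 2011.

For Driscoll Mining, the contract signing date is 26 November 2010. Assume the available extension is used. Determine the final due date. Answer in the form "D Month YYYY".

17 January 2011

1 month after 26 November 2010 falls in December 2010; the last day of that month is 31 December 2010.
Since 31 December 2010 is a Friday and not a holiday, the date is unchanged.
Applying the 15-calendar-day extension: 31 December 2010 + 15 days = 15 January 2011.
Because 15 January 2011 is a Saturday, the deadline becomes 17 January 2011 (Monday).
Deadline: 17 January 2011.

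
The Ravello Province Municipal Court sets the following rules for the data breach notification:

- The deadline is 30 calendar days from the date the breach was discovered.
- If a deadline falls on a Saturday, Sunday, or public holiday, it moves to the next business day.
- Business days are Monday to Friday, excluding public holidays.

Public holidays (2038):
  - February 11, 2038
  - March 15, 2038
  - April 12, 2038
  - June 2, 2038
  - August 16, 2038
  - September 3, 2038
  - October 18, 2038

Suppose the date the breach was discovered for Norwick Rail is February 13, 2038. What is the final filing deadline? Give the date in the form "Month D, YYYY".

Adding 30 calendar days to February 13, 2038 gives March 15, 2038.
March 15, 2038 falls on a listed holiday. Rolling to the next business day gives March 16, 2038, a Tuesday.
The final due date is March 16, 2038.

March 16, 2038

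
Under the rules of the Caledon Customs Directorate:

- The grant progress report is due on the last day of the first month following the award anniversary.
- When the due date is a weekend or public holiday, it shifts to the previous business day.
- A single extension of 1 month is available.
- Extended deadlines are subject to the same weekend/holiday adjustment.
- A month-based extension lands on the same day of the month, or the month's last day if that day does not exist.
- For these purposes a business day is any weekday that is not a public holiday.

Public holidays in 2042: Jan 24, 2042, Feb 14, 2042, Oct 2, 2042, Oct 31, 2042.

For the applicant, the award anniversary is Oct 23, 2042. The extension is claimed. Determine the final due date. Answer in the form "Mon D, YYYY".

The first month after Oct 23, 2042 is November 2042, whose last day is Nov 30, 2042.
Nov 30, 2042 is a Sunday, so it moves to the preceding business day, Nov 28, 2042 (Friday).
The 1 month extension carries Nov 28, 2042 to Dec 28, 2042.
Because Dec 28, 2042 is a Sunday, the deadline becomes Dec 26, 2042 (Friday).
So the filing is due Dec 26, 2042.

Dec 26, 2042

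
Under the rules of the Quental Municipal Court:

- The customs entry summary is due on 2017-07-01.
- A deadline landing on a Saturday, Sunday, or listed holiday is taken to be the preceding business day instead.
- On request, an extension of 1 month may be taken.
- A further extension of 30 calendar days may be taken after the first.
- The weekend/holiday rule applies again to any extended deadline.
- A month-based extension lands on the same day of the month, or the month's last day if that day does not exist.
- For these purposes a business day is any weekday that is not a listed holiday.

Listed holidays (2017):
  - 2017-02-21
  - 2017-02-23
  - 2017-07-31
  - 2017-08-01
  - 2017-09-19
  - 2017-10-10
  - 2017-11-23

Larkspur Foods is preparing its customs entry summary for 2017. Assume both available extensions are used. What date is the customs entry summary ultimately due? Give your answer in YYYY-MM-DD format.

Start from the fixed due date, 2017-07-01.
Because 2017-07-01 is a Saturday, the deadline becomes 2017-06-30 (Friday).
The 1 month extension carries 2017-06-30 to 2017-07-30.
2017-07-30 is a Sunday; the preceding business day is 2017-07-28 (Friday).
With the 30-day extension, 2017-07-28 becomes 2017-08-27.
2017-08-27 is a Sunday; the preceding business day is 2017-08-25 (Friday).
The final due date is 2017-08-25.

2017-08-25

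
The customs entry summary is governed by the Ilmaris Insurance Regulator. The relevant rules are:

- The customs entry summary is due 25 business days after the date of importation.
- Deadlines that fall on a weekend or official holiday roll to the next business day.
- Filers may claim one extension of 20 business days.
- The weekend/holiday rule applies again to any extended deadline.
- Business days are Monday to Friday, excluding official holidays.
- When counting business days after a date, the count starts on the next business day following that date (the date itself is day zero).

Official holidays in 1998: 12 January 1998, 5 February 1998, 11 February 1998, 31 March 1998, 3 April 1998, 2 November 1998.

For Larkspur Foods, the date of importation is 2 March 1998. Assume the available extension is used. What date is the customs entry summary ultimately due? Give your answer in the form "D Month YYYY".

Starting the day after 2 March 1998 and counting 25 business days lands on 8 April 1998.
8 April 1998 is a Wednesday and not a listed holiday, so it stands.
Counting 20 further business days from 8 April 1998 reaches 6 May 1998.
6 May 1998 is a Wednesday and not a listed holiday, so it stands.
Final deadline: 6 May 1998.

6 May 1998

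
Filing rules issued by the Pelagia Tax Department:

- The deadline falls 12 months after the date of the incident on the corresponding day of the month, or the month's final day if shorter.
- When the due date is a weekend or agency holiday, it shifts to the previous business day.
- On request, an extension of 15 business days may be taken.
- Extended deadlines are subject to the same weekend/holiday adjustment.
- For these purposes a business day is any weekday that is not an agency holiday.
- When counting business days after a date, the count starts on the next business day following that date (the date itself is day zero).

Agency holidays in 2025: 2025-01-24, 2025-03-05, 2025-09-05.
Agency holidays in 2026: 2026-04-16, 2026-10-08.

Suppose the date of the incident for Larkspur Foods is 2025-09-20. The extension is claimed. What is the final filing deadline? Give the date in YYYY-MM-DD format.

12 months from 2025-09-20 is 2026-09-20.
2026-09-20 is a Sunday; the preceding business day is 2026-09-18 (Friday).
Counting 15 further business days from 2026-09-18 reaches 2026-10-12.
Since 2026-10-12 is a Monday and not a holiday, the date is unchanged.
Deadline: 2026-10-12.

2026-10-12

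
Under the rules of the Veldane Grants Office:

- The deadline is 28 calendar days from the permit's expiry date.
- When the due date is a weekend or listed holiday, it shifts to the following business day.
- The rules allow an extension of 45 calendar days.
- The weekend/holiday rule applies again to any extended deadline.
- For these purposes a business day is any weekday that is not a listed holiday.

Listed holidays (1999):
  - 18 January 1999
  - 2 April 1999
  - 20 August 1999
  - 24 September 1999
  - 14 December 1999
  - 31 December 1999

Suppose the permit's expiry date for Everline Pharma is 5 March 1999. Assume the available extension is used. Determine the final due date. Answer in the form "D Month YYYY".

From 5 March 1999, 28 calendar days later is 2 April 1999.
2 April 1999 is a listed holiday; the next business day is 5 April 1999 (Monday).
The 45-calendar-day extension moves the deadline from 5 April 1999 to 20 May 1999.
20 May 1999 (Thursday) is already a business day.
Final deadline: 20 May 1999.

20 May 1999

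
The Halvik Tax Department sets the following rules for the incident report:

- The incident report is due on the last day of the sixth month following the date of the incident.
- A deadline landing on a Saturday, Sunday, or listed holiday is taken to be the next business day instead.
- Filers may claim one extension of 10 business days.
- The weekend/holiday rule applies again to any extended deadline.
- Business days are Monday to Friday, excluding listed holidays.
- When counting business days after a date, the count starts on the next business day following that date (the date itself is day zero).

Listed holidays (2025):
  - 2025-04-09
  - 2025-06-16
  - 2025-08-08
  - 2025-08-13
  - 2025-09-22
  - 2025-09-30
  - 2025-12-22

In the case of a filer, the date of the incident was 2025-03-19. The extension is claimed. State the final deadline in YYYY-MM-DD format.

2025-10-15

6 months after 2025-03-19 is September 2025; that month ends on 2025-09-30.
Because 2025-09-30 is a listed holiday, the deadline becomes 2025-10-01 (Wednesday).
Applying the 10-business-day extension: 10 business days after 2025-10-01 is 2025-10-15.
2025-10-15 falls on a Wednesday, which is a business day, so no adjustment is needed.
So the filing is due 2025-10-15.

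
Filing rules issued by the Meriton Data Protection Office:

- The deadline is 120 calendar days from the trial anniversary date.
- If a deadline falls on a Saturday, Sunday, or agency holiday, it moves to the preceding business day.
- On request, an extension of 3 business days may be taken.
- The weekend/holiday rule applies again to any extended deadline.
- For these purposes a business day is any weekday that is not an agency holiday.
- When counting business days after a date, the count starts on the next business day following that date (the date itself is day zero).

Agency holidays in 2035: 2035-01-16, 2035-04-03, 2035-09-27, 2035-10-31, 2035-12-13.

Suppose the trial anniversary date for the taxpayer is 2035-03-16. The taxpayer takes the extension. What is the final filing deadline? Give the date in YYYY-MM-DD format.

From 2035-03-16, 120 calendar days later is 2035-07-14.
2035-07-14 is a Saturday, so it moves to the preceding business day, 2035-07-13 (Friday).
Applying the 3-business-day extension: 3 business days after 2035-07-13 is 2035-07-18.
2035-07-18 (Wednesday) is already a business day.
So the filing is due 2035-07-18.

2035-07-18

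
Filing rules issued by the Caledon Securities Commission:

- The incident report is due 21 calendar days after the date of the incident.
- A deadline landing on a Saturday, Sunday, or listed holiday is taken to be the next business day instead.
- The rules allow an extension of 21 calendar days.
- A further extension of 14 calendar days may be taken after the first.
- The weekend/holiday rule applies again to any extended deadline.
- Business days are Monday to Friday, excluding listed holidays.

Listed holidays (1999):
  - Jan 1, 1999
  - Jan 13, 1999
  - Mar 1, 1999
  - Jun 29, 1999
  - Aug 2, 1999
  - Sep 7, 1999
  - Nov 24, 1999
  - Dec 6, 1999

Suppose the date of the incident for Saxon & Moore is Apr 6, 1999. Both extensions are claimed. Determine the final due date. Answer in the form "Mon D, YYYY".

21 calendar days after Apr 6, 1999 is Apr 27, 1999.
Apr 27, 1999 is a Tuesday and not a listed holiday, so it stands.
With the 21-day extension, Apr 27, 1999 becomes May 18, 1999.
Since May 18, 1999 is a Tuesday and not a holiday, the date is unchanged.
Applying the 14-calendar-day extension: May 18, 1999 + 14 days = Jun 1, 1999.
Jun 1, 1999 falls on a Tuesday, which is a business day, so no adjustment is needed.
The final due date is Jun 1, 1999.

Jun 1, 1999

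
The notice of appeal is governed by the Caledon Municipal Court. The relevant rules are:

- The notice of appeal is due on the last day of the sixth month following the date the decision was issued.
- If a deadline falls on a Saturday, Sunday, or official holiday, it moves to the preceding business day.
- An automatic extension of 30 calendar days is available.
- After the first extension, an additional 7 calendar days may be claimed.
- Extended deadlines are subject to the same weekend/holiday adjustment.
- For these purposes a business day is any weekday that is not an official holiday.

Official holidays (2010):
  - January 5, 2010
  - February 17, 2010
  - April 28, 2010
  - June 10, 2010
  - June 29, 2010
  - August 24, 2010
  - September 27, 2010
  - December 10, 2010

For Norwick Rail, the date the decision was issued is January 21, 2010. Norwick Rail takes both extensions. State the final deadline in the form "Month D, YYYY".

6 months after January 21, 2010 is July 2010; that month ends on July 31, 2010.
July 31, 2010 falls on a Saturday. Rolling to the preceding business day gives July 30, 2010, a Friday.
With the 30-day extension, July 30, 2010 becomes August 29, 2010.
August 29, 2010 is a Sunday, so it moves to the preceding business day, August 27, 2010 (Friday).
The 7-calendar-day extension moves the deadline from August 27, 2010 to September 3, 2010.
September 3, 2010 is a Friday and not a listed holiday, so it stands.
Final deadline: September 3, 2010.

September 3, 2010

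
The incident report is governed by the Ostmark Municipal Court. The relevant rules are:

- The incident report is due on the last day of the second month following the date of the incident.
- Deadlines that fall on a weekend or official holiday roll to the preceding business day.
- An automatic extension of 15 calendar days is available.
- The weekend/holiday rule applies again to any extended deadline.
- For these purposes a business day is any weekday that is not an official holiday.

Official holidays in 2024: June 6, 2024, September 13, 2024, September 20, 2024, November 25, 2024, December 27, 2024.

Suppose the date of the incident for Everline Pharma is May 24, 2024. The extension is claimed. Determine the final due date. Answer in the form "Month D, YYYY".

August 15, 2024

2 months after May 24, 2024 falls in July 2024; the last day of that month is July 31, 2024.
July 31, 2024 is a Wednesday and not a listed holiday, so it stands.
Add the 15 calendar-day extension to July 31, 2024: August 15, 2024.
August 15, 2024 falls on a Thursday, which is a business day, so no adjustment is needed.
The final due date is August 15, 2024.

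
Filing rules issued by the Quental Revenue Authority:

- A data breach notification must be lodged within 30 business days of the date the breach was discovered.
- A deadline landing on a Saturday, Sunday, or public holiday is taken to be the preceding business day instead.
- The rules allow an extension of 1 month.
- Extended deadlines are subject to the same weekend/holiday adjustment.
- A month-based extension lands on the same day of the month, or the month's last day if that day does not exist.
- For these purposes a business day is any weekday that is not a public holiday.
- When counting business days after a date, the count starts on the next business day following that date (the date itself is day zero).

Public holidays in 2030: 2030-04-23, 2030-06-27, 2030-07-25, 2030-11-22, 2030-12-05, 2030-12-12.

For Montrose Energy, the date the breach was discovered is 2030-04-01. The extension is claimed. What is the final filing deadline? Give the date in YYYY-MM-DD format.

30 business days after 2030-04-01, excluding weekends and holidays, is 2030-05-14.
2030-05-14 (Tuesday) is already a business day.
The 1 month extension carries 2030-05-14 to 2030-06-14.
2030-06-14 falls on a Friday, which is a business day, so no adjustment is needed.
The final due date is 2030-06-14.

2030-06-14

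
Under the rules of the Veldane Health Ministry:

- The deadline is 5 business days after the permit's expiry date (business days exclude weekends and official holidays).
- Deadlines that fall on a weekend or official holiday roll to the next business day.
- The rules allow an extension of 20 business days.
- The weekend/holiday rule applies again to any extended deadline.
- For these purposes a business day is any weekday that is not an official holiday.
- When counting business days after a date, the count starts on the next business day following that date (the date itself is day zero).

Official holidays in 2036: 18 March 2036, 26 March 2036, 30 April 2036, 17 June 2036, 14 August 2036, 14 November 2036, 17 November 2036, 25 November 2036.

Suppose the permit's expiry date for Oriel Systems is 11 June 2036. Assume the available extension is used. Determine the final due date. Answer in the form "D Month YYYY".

Counting 5 business days after 11 June 2036 (skipping weekends and listed holidays) reaches 19 June 2036.
19 June 2036 (Thursday) is already a business day.
Counting 20 further business days from 19 June 2036 reaches 17 July 2036.
17 July 2036 (Thursday) is already a business day.
Final deadline: 17 July 2036.

17 July 2036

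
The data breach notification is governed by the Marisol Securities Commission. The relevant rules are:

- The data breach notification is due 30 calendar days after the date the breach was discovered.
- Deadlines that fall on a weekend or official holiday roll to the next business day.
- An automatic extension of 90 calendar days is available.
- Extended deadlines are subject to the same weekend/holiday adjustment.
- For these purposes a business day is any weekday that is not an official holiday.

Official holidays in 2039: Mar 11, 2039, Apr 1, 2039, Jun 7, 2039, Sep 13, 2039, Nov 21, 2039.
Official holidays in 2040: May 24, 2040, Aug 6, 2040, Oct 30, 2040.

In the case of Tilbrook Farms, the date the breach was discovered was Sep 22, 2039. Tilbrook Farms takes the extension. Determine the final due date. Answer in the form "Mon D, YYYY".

Jan 23, 2040

Trigger date Sep 22, 2039 + 30 calendar days = Oct 22, 2039.
Oct 22, 2039 is a Saturday; the next business day is Oct 24, 2039 (Monday).
Add the 90 calendar-day extension to Oct 24, 2039: Jan 22, 2040.
Jan 22, 2040 falls on a Sunday. Rolling to the next business day gives Jan 23, 2040, a Monday.
Deadline: Jan 23, 2040.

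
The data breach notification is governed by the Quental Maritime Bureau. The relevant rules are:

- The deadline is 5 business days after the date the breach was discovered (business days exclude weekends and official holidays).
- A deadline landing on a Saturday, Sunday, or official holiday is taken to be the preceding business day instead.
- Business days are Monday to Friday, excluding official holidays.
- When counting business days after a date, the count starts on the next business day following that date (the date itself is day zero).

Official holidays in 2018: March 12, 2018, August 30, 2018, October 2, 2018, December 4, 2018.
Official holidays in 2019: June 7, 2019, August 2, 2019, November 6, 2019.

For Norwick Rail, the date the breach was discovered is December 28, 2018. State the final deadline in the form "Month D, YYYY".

Counting 5 business days after December 28, 2018 (skipping weekends and listed holidays) reaches January 4, 2019.
January 4, 2019 falls on a Friday, which is a business day, so no adjustment is needed.
The final due date is January 4, 2019.

January 4, 2019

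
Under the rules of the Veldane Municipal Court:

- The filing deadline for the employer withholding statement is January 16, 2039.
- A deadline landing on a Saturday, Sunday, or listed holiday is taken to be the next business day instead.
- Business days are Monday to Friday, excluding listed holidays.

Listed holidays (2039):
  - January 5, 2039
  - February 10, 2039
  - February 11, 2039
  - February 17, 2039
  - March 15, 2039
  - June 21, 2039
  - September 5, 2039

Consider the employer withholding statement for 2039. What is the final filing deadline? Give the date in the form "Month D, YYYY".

January 17, 2039

The statutory due date is January 16, 2039.
January 16, 2039 is a Sunday, so it moves to the next business day, January 17, 2039 (Monday).
The final due date is January 17, 2039.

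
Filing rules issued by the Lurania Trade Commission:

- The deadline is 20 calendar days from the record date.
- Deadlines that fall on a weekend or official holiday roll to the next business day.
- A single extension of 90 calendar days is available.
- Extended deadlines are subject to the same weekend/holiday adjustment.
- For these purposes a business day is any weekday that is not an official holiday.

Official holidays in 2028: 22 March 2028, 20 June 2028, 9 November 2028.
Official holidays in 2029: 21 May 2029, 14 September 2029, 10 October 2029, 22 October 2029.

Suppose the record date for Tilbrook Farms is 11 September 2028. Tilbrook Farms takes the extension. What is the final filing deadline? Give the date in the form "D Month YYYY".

1 January 2029

Adding 20 calendar days to 11 September 2028 gives 1 October 2028.
1 October 2028 is a Sunday; the next business day is 2 October 2028 (Monday).
Applying the 90-calendar-day extension: 2 October 2028 + 90 days = 31 December 2028.
Because 31 December 2028 is a Sunday, the deadline becomes 1 January 2029 (Monday).
Final deadline: 1 January 2029.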